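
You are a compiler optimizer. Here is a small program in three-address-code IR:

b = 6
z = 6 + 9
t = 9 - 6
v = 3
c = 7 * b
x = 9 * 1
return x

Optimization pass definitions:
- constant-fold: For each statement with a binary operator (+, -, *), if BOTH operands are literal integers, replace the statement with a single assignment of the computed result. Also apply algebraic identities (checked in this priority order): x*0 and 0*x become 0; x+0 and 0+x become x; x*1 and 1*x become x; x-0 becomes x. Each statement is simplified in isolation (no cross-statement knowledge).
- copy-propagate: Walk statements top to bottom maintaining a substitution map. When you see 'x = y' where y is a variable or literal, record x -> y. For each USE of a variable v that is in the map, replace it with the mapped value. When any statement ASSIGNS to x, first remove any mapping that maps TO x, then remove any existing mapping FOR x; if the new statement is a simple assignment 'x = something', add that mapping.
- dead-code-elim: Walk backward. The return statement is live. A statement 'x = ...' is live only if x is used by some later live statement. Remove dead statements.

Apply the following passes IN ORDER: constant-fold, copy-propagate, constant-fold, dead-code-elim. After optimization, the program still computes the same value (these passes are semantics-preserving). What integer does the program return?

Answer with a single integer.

Answer: 9

Derivation:
Initial IR:
  b = 6
  z = 6 + 9
  t = 9 - 6
  v = 3
  c = 7 * b
  x = 9 * 1
  return x
After constant-fold (7 stmts):
  b = 6
  z = 15
  t = 3
  v = 3
  c = 7 * b
  x = 9
  return x
After copy-propagate (7 stmts):
  b = 6
  z = 15
  t = 3
  v = 3
  c = 7 * 6
  x = 9
  return 9
After constant-fold (7 stmts):
  b = 6
  z = 15
  t = 3
  v = 3
  c = 42
  x = 9
  return 9
After dead-code-elim (1 stmts):
  return 9
Evaluate:
  b = 6  =>  b = 6
  z = 6 + 9  =>  z = 15
  t = 9 - 6  =>  t = 3
  v = 3  =>  v = 3
  c = 7 * b  =>  c = 42
  x = 9 * 1  =>  x = 9
  return x = 9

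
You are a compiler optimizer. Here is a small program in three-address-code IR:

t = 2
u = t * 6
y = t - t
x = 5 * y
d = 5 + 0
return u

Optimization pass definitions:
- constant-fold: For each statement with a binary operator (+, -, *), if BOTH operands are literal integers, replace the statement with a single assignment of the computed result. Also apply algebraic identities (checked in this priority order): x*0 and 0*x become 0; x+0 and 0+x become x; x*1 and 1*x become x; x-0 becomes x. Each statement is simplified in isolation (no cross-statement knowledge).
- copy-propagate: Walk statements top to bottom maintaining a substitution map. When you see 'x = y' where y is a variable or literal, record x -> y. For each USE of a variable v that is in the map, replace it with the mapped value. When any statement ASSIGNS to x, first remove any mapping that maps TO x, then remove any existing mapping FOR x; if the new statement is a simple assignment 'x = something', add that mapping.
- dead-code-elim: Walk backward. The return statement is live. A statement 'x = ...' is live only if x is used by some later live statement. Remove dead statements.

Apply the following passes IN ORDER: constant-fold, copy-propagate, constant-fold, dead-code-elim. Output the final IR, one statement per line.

Initial IR:
  t = 2
  u = t * 6
  y = t - t
  x = 5 * y
  d = 5 + 0
  return u
After constant-fold (6 stmts):
  t = 2
  u = t * 6
  y = t - t
  x = 5 * y
  d = 5
  return u
After copy-propagate (6 stmts):
  t = 2
  u = 2 * 6
  y = 2 - 2
  x = 5 * y
  d = 5
  return u
After constant-fold (6 stmts):
  t = 2
  u = 12
  y = 0
  x = 5 * y
  d = 5
  return u
After dead-code-elim (2 stmts):
  u = 12
  return u

Answer: u = 12
return u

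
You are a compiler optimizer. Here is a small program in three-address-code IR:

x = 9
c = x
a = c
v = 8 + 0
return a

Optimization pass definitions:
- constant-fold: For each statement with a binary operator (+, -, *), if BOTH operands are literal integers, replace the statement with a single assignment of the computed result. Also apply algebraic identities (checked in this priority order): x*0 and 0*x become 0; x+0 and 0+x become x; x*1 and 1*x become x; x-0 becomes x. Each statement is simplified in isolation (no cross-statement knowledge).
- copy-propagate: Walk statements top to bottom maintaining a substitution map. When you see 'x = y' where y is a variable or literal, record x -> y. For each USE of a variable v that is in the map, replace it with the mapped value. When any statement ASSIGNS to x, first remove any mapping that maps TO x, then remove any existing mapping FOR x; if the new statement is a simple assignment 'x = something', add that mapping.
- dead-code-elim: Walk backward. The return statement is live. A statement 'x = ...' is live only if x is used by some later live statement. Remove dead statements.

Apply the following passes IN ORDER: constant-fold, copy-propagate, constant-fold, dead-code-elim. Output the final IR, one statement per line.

Answer: return 9

Derivation:
Initial IR:
  x = 9
  c = x
  a = c
  v = 8 + 0
  return a
After constant-fold (5 stmts):
  x = 9
  c = x
  a = c
  v = 8
  return a
After copy-propagate (5 stmts):
  x = 9
  c = 9
  a = 9
  v = 8
  return 9
After constant-fold (5 stmts):
  x = 9
  c = 9
  a = 9
  v = 8
  return 9
After dead-code-elim (1 stmts):
  return 9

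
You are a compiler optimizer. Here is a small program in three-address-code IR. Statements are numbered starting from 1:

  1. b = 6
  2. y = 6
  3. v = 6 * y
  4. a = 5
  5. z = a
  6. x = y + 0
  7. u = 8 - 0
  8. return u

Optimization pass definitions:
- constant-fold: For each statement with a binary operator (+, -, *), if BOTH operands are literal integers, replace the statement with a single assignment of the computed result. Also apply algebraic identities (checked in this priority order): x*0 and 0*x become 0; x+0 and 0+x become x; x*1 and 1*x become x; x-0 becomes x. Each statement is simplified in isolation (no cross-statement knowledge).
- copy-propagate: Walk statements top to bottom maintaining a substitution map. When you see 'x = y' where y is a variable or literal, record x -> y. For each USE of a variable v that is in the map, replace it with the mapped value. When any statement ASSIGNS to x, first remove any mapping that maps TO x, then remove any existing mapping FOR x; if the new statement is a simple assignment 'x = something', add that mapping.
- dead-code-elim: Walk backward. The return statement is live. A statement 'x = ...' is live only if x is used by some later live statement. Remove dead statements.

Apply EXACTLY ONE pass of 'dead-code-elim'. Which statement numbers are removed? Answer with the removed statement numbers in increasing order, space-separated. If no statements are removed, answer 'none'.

Backward liveness scan:
Stmt 1 'b = 6': DEAD (b not in live set [])
Stmt 2 'y = 6': DEAD (y not in live set [])
Stmt 3 'v = 6 * y': DEAD (v not in live set [])
Stmt 4 'a = 5': DEAD (a not in live set [])
Stmt 5 'z = a': DEAD (z not in live set [])
Stmt 6 'x = y + 0': DEAD (x not in live set [])
Stmt 7 'u = 8 - 0': KEEP (u is live); live-in = []
Stmt 8 'return u': KEEP (return); live-in = ['u']
Removed statement numbers: [1, 2, 3, 4, 5, 6]
Surviving IR:
  u = 8 - 0
  return u

Answer: 1 2 3 4 5 6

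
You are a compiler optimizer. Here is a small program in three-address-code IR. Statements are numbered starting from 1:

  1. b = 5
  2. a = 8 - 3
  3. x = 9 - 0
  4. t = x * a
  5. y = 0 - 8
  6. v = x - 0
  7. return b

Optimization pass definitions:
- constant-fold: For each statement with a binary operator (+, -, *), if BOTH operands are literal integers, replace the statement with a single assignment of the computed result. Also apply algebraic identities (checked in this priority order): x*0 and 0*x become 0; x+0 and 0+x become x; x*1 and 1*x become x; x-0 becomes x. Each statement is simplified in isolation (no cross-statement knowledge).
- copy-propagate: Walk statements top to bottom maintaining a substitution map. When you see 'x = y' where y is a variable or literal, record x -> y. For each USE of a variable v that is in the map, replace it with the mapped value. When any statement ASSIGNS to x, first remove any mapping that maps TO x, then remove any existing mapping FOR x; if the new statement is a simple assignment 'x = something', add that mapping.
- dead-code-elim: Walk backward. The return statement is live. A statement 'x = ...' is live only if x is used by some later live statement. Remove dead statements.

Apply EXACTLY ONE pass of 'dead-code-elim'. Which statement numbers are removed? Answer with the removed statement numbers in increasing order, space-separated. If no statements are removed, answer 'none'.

Answer: 2 3 4 5 6

Derivation:
Backward liveness scan:
Stmt 1 'b = 5': KEEP (b is live); live-in = []
Stmt 2 'a = 8 - 3': DEAD (a not in live set ['b'])
Stmt 3 'x = 9 - 0': DEAD (x not in live set ['b'])
Stmt 4 't = x * a': DEAD (t not in live set ['b'])
Stmt 5 'y = 0 - 8': DEAD (y not in live set ['b'])
Stmt 6 'v = x - 0': DEAD (v not in live set ['b'])
Stmt 7 'return b': KEEP (return); live-in = ['b']
Removed statement numbers: [2, 3, 4, 5, 6]
Surviving IR:
  b = 5
  return b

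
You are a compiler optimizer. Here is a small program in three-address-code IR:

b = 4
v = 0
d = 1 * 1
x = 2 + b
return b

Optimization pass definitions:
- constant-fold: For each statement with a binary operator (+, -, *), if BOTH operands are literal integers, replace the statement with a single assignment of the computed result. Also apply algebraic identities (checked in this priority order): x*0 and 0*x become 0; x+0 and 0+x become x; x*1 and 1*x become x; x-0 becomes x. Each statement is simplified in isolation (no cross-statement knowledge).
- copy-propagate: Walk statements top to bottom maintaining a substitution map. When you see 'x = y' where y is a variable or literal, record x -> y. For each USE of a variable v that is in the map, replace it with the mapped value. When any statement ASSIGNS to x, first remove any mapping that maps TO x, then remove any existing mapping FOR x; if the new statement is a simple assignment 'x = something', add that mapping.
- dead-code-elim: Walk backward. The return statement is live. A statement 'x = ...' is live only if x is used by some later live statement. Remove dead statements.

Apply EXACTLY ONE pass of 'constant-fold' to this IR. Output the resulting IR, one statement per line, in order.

Applying constant-fold statement-by-statement:
  [1] b = 4  (unchanged)
  [2] v = 0  (unchanged)
  [3] d = 1 * 1  -> d = 1
  [4] x = 2 + b  (unchanged)
  [5] return b  (unchanged)
Result (5 stmts):
  b = 4
  v = 0
  d = 1
  x = 2 + b
  return b

Answer: b = 4
v = 0
d = 1
x = 2 + b
return b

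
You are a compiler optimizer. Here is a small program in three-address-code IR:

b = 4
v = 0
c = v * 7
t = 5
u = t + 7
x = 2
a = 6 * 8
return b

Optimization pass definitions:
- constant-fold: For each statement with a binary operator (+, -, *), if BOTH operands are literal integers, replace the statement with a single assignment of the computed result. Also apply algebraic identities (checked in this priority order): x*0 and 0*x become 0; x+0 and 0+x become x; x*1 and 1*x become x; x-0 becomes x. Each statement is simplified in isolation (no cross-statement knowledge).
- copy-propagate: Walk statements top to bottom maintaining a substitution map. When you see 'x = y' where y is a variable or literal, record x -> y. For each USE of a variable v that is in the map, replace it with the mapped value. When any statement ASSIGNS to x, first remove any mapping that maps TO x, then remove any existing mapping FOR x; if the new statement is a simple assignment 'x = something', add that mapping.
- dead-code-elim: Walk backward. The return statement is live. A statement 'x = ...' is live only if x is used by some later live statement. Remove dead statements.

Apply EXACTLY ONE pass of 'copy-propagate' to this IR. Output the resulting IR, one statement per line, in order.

Applying copy-propagate statement-by-statement:
  [1] b = 4  (unchanged)
  [2] v = 0  (unchanged)
  [3] c = v * 7  -> c = 0 * 7
  [4] t = 5  (unchanged)
  [5] u = t + 7  -> u = 5 + 7
  [6] x = 2  (unchanged)
  [7] a = 6 * 8  (unchanged)
  [8] return b  -> return 4
Result (8 stmts):
  b = 4
  v = 0
  c = 0 * 7
  t = 5
  u = 5 + 7
  x = 2
  a = 6 * 8
  return 4

Answer: b = 4
v = 0
c = 0 * 7
t = 5
u = 5 + 7
x = 2
a = 6 * 8
return 4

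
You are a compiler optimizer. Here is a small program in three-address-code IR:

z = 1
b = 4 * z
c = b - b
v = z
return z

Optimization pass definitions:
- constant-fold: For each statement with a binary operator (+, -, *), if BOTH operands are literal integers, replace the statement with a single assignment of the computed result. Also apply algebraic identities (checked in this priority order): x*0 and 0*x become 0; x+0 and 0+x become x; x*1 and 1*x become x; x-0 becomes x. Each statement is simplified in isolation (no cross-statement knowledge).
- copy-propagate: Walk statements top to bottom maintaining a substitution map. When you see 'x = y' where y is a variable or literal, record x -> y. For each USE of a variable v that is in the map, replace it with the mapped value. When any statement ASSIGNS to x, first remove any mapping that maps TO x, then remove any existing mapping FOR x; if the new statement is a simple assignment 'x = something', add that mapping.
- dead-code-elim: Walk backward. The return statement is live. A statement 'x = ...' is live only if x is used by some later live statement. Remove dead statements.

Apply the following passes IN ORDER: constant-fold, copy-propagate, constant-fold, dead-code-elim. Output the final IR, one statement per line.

Answer: return 1

Derivation:
Initial IR:
  z = 1
  b = 4 * z
  c = b - b
  v = z
  return z
After constant-fold (5 stmts):
  z = 1
  b = 4 * z
  c = b - b
  v = z
  return z
After copy-propagate (5 stmts):
  z = 1
  b = 4 * 1
  c = b - b
  v = 1
  return 1
After constant-fold (5 stmts):
  z = 1
  b = 4
  c = b - b
  v = 1
  return 1
After dead-code-elim (1 stmts):
  return 1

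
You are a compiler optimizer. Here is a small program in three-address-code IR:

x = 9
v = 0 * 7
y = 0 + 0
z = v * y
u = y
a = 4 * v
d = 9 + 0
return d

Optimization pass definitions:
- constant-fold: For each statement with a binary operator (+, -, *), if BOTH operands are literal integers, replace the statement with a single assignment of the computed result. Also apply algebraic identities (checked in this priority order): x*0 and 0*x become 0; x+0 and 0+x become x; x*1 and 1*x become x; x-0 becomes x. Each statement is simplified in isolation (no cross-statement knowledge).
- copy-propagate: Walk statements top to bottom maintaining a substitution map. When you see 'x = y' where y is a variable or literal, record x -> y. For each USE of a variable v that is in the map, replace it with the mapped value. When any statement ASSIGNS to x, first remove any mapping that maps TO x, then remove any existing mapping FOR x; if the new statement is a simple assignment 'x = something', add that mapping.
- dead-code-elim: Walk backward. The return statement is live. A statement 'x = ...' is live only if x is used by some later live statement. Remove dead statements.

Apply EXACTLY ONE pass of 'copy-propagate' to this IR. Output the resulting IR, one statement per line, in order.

Applying copy-propagate statement-by-statement:
  [1] x = 9  (unchanged)
  [2] v = 0 * 7  (unchanged)
  [3] y = 0 + 0  (unchanged)
  [4] z = v * y  (unchanged)
  [5] u = y  (unchanged)
  [6] a = 4 * v  (unchanged)
  [7] d = 9 + 0  (unchanged)
  [8] return d  (unchanged)
Result (8 stmts):
  x = 9
  v = 0 * 7
  y = 0 + 0
  z = v * y
  u = y
  a = 4 * v
  d = 9 + 0
  return d

Answer: x = 9
v = 0 * 7
y = 0 + 0
z = v * y
u = y
a = 4 * v
d = 9 + 0
return d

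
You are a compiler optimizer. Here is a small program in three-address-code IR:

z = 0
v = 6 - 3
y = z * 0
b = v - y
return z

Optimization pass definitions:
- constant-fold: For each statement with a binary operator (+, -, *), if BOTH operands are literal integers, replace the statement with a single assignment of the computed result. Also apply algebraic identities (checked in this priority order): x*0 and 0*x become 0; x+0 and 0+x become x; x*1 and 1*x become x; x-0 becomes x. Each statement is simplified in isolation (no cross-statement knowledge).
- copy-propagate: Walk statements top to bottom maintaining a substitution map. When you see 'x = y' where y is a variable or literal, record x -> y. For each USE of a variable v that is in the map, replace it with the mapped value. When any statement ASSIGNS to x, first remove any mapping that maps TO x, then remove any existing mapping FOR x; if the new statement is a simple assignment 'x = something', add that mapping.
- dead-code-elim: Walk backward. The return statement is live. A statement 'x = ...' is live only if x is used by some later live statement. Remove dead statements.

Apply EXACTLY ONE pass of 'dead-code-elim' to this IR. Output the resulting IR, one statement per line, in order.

Answer: z = 0
return z

Derivation:
Applying dead-code-elim statement-by-statement:
  [5] return z  -> KEEP (return); live=['z']
  [4] b = v - y  -> DEAD (b not live)
  [3] y = z * 0  -> DEAD (y not live)
  [2] v = 6 - 3  -> DEAD (v not live)
  [1] z = 0  -> KEEP; live=[]
Result (2 stmts):
  z = 0
  return z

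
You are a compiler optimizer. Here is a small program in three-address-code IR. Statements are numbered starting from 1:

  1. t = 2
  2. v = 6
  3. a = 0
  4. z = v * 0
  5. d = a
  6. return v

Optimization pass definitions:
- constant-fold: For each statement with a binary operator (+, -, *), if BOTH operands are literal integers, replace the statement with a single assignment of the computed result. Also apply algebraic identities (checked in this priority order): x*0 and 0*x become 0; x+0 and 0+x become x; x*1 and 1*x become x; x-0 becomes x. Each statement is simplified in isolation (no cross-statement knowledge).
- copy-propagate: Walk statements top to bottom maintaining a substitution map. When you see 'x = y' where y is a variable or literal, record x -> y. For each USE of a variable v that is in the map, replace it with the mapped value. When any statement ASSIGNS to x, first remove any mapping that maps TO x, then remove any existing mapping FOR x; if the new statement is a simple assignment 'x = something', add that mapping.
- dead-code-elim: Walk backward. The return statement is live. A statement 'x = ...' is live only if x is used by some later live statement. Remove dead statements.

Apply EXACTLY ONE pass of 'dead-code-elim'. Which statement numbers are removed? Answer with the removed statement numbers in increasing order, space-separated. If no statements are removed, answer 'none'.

Backward liveness scan:
Stmt 1 't = 2': DEAD (t not in live set [])
Stmt 2 'v = 6': KEEP (v is live); live-in = []
Stmt 3 'a = 0': DEAD (a not in live set ['v'])
Stmt 4 'z = v * 0': DEAD (z not in live set ['v'])
Stmt 5 'd = a': DEAD (d not in live set ['v'])
Stmt 6 'return v': KEEP (return); live-in = ['v']
Removed statement numbers: [1, 3, 4, 5]
Surviving IR:
  v = 6
  return v

Answer: 1 3 4 5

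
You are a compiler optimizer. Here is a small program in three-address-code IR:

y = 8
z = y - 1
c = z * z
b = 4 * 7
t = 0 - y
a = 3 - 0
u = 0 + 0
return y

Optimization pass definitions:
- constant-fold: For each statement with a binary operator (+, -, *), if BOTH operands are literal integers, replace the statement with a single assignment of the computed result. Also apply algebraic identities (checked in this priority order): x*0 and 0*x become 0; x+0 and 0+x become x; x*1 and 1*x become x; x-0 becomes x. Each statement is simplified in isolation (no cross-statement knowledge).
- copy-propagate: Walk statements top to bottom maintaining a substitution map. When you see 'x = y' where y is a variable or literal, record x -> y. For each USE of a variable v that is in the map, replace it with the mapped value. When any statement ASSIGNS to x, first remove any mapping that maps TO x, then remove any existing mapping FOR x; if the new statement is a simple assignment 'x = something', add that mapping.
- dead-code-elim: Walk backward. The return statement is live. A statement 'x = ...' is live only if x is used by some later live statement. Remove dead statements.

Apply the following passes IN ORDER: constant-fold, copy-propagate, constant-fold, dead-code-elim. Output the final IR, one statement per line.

Answer: return 8

Derivation:
Initial IR:
  y = 8
  z = y - 1
  c = z * z
  b = 4 * 7
  t = 0 - y
  a = 3 - 0
  u = 0 + 0
  return y
After constant-fold (8 stmts):
  y = 8
  z = y - 1
  c = z * z
  b = 28
  t = 0 - y
  a = 3
  u = 0
  return y
After copy-propagate (8 stmts):
  y = 8
  z = 8 - 1
  c = z * z
  b = 28
  t = 0 - 8
  a = 3
  u = 0
  return 8
After constant-fold (8 stmts):
  y = 8
  z = 7
  c = z * z
  b = 28
  t = -8
  a = 3
  u = 0
  return 8
After dead-code-elim (1 stmts):
  return 8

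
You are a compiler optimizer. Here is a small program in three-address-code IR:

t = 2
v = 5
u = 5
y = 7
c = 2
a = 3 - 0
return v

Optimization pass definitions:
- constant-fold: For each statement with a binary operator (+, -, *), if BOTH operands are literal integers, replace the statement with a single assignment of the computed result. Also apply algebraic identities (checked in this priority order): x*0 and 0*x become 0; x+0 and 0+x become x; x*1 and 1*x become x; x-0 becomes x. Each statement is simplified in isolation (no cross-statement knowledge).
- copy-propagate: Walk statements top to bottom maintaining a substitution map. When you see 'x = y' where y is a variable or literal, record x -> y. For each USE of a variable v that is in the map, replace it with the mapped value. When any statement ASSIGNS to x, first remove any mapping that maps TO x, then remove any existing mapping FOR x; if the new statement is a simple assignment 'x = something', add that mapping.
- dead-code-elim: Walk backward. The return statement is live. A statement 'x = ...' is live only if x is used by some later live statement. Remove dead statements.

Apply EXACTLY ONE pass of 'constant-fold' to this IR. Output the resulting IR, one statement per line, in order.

Answer: t = 2
v = 5
u = 5
y = 7
c = 2
a = 3
return v

Derivation:
Applying constant-fold statement-by-statement:
  [1] t = 2  (unchanged)
  [2] v = 5  (unchanged)
  [3] u = 5  (unchanged)
  [4] y = 7  (unchanged)
  [5] c = 2  (unchanged)
  [6] a = 3 - 0  -> a = 3
  [7] return v  (unchanged)
Result (7 stmts):
  t = 2
  v = 5
  u = 5
  y = 7
  c = 2
  a = 3
  return v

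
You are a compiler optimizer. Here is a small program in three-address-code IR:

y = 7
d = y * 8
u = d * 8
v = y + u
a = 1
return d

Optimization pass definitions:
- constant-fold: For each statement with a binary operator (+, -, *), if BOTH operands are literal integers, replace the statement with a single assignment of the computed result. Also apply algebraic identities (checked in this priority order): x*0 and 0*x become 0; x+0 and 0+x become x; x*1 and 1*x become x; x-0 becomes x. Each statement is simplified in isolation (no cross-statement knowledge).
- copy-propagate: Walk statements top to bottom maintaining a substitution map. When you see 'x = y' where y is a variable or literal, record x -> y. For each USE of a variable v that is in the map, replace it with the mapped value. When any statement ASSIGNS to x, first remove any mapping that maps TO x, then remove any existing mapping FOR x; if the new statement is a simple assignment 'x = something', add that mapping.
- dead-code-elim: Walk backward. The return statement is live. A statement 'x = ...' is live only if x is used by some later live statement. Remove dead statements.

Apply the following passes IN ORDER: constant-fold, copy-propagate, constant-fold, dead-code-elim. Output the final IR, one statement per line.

Answer: d = 56
return d

Derivation:
Initial IR:
  y = 7
  d = y * 8
  u = d * 8
  v = y + u
  a = 1
  return d
After constant-fold (6 stmts):
  y = 7
  d = y * 8
  u = d * 8
  v = y + u
  a = 1
  return d
After copy-propagate (6 stmts):
  y = 7
  d = 7 * 8
  u = d * 8
  v = 7 + u
  a = 1
  return d
After constant-fold (6 stmts):
  y = 7
  d = 56
  u = d * 8
  v = 7 + u
  a = 1
  return d
After dead-code-elim (2 stmts):
  d = 56
  return d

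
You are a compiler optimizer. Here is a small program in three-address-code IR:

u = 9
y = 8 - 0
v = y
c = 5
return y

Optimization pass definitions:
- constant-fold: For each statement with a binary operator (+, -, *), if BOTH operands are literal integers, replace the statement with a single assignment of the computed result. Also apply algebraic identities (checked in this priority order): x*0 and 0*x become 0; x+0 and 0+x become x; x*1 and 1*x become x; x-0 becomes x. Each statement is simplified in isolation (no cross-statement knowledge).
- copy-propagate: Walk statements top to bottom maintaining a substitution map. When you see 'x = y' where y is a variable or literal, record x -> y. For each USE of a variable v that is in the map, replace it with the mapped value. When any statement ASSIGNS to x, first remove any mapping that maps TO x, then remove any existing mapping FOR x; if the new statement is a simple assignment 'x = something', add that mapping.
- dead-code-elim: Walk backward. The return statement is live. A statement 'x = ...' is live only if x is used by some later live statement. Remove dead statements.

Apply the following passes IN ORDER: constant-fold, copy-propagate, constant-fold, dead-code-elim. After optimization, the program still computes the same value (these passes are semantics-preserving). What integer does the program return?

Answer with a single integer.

Initial IR:
  u = 9
  y = 8 - 0
  v = y
  c = 5
  return y
After constant-fold (5 stmts):
  u = 9
  y = 8
  v = y
  c = 5
  return y
After copy-propagate (5 stmts):
  u = 9
  y = 8
  v = 8
  c = 5
  return 8
After constant-fold (5 stmts):
  u = 9
  y = 8
  v = 8
  c = 5
  return 8
After dead-code-elim (1 stmts):
  return 8
Evaluate:
  u = 9  =>  u = 9
  y = 8 - 0  =>  y = 8
  v = y  =>  v = 8
  c = 5  =>  c = 5
  return y = 8

Answer: 8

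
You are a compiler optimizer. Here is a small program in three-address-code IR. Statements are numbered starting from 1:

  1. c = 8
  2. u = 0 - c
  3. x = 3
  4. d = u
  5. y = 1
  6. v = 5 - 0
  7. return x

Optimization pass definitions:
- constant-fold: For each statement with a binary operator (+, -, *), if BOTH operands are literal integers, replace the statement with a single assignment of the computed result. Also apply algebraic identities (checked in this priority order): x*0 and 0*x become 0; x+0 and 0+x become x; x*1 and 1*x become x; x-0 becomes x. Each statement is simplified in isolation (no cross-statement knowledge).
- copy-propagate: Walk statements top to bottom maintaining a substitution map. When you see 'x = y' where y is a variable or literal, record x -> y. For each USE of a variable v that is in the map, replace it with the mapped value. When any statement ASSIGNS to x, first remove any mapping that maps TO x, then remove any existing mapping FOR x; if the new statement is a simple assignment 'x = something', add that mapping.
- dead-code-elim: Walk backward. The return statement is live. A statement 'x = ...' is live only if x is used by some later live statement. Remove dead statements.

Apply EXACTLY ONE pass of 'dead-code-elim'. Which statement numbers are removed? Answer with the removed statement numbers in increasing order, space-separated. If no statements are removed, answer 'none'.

Backward liveness scan:
Stmt 1 'c = 8': DEAD (c not in live set [])
Stmt 2 'u = 0 - c': DEAD (u not in live set [])
Stmt 3 'x = 3': KEEP (x is live); live-in = []
Stmt 4 'd = u': DEAD (d not in live set ['x'])
Stmt 5 'y = 1': DEAD (y not in live set ['x'])
Stmt 6 'v = 5 - 0': DEAD (v not in live set ['x'])
Stmt 7 'return x': KEEP (return); live-in = ['x']
Removed statement numbers: [1, 2, 4, 5, 6]
Surviving IR:
  x = 3
  return x

Answer: 1 2 4 5 6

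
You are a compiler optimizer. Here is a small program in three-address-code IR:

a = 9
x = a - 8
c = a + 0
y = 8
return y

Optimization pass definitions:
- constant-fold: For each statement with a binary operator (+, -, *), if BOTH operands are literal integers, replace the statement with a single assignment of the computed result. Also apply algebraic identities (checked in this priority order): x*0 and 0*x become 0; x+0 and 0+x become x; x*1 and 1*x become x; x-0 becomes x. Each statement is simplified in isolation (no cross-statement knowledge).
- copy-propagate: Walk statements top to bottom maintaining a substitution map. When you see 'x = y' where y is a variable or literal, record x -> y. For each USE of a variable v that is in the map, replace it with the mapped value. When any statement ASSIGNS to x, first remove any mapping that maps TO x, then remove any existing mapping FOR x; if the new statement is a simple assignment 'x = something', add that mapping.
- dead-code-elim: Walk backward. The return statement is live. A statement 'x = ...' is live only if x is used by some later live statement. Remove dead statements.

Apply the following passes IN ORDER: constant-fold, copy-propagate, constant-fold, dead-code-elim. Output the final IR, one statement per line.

Initial IR:
  a = 9
  x = a - 8
  c = a + 0
  y = 8
  return y
After constant-fold (5 stmts):
  a = 9
  x = a - 8
  c = a
  y = 8
  return y
After copy-propagate (5 stmts):
  a = 9
  x = 9 - 8
  c = 9
  y = 8
  return 8
After constant-fold (5 stmts):
  a = 9
  x = 1
  c = 9
  y = 8
  return 8
After dead-code-elim (1 stmts):
  return 8

Answer: return 8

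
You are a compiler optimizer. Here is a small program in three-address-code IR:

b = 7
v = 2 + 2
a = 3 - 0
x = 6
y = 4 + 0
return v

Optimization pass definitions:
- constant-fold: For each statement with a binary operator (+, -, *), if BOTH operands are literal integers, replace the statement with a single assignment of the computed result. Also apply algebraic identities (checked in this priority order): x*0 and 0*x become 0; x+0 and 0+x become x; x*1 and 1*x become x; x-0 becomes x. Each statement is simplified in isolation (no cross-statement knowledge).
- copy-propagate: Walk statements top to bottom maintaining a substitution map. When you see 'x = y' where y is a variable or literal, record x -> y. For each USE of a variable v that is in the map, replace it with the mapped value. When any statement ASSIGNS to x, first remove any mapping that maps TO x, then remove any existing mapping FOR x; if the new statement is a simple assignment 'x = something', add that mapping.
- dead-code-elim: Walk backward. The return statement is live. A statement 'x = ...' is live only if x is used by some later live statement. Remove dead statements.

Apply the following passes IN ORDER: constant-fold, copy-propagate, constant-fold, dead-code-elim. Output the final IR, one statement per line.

Answer: return 4

Derivation:
Initial IR:
  b = 7
  v = 2 + 2
  a = 3 - 0
  x = 6
  y = 4 + 0
  return v
After constant-fold (6 stmts):
  b = 7
  v = 4
  a = 3
  x = 6
  y = 4
  return v
After copy-propagate (6 stmts):
  b = 7
  v = 4
  a = 3
  x = 6
  y = 4
  return 4
After constant-fold (6 stmts):
  b = 7
  v = 4
  a = 3
  x = 6
  y = 4
  return 4
After dead-code-elim (1 stmts):
  return 4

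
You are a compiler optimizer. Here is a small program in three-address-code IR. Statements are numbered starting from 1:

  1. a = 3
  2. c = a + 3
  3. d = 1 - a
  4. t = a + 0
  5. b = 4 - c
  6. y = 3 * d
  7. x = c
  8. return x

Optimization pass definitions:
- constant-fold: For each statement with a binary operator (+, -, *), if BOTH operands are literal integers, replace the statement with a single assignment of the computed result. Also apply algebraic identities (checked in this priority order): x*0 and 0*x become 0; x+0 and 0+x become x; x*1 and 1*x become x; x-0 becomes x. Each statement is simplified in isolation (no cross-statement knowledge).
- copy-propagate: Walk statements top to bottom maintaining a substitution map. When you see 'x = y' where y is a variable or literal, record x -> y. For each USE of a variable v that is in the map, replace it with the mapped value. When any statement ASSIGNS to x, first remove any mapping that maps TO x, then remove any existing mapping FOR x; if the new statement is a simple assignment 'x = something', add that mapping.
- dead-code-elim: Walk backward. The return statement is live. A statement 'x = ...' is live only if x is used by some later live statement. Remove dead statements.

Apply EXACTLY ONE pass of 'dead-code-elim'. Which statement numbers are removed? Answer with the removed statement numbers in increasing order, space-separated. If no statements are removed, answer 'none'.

Answer: 3 4 5 6

Derivation:
Backward liveness scan:
Stmt 1 'a = 3': KEEP (a is live); live-in = []
Stmt 2 'c = a + 3': KEEP (c is live); live-in = ['a']
Stmt 3 'd = 1 - a': DEAD (d not in live set ['c'])
Stmt 4 't = a + 0': DEAD (t not in live set ['c'])
Stmt 5 'b = 4 - c': DEAD (b not in live set ['c'])
Stmt 6 'y = 3 * d': DEAD (y not in live set ['c'])
Stmt 7 'x = c': KEEP (x is live); live-in = ['c']
Stmt 8 'return x': KEEP (return); live-in = ['x']
Removed statement numbers: [3, 4, 5, 6]
Surviving IR:
  a = 3
  c = a + 3
  x = c
  return x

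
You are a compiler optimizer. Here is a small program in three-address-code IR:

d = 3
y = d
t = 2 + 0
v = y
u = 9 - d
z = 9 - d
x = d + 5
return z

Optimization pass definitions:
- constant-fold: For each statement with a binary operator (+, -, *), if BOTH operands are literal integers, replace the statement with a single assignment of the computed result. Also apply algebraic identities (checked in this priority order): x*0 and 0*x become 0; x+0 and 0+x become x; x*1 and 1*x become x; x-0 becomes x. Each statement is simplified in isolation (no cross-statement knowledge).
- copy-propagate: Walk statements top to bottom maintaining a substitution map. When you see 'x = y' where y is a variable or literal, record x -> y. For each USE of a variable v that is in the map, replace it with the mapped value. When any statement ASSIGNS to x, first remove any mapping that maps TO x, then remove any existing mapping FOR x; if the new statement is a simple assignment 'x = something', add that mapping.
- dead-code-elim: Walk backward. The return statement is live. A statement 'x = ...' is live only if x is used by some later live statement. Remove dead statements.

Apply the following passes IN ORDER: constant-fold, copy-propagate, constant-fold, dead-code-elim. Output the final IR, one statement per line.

Initial IR:
  d = 3
  y = d
  t = 2 + 0
  v = y
  u = 9 - d
  z = 9 - d
  x = d + 5
  return z
After constant-fold (8 stmts):
  d = 3
  y = d
  t = 2
  v = y
  u = 9 - d
  z = 9 - d
  x = d + 5
  return z
After copy-propagate (8 stmts):
  d = 3
  y = 3
  t = 2
  v = 3
  u = 9 - 3
  z = 9 - 3
  x = 3 + 5
  return z
After constant-fold (8 stmts):
  d = 3
  y = 3
  t = 2
  v = 3
  u = 6
  z = 6
  x = 8
  return z
After dead-code-elim (2 stmts):
  z = 6
  return z

Answer: z = 6
return z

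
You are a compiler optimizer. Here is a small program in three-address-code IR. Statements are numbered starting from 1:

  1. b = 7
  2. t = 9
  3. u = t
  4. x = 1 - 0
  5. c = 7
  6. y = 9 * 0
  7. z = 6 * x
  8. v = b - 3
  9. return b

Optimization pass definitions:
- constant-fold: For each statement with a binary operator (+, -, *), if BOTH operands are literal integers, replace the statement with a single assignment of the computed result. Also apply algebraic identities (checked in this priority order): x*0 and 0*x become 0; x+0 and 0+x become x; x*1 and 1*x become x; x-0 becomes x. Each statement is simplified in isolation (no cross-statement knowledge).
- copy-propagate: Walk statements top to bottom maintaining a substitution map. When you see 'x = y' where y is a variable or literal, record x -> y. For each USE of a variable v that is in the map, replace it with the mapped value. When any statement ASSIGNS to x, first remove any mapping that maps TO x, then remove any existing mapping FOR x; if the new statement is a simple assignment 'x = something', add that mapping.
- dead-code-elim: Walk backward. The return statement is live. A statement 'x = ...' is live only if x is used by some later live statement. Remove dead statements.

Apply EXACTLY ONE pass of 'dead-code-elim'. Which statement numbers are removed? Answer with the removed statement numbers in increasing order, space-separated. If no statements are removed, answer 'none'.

Answer: 2 3 4 5 6 7 8

Derivation:
Backward liveness scan:
Stmt 1 'b = 7': KEEP (b is live); live-in = []
Stmt 2 't = 9': DEAD (t not in live set ['b'])
Stmt 3 'u = t': DEAD (u not in live set ['b'])
Stmt 4 'x = 1 - 0': DEAD (x not in live set ['b'])
Stmt 5 'c = 7': DEAD (c not in live set ['b'])
Stmt 6 'y = 9 * 0': DEAD (y not in live set ['b'])
Stmt 7 'z = 6 * x': DEAD (z not in live set ['b'])
Stmt 8 'v = b - 3': DEAD (v not in live set ['b'])
Stmt 9 'return b': KEEP (return); live-in = ['b']
Removed statement numbers: [2, 3, 4, 5, 6, 7, 8]
Surviving IR:
  b = 7
  return b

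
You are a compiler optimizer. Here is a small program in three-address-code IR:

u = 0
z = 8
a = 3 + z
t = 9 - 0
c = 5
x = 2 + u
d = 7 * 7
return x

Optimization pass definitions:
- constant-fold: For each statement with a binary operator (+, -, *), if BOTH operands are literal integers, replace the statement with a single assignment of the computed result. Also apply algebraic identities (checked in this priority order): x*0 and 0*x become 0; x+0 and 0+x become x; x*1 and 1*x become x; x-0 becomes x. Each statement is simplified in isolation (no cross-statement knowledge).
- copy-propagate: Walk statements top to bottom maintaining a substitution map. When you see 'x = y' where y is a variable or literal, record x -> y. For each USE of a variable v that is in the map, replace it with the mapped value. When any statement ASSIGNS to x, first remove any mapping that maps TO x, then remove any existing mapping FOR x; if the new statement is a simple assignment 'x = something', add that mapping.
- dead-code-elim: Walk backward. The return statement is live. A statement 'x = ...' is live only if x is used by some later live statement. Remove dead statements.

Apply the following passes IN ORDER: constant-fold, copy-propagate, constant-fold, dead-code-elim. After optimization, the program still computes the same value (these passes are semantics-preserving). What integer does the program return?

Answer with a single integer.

Initial IR:
  u = 0
  z = 8
  a = 3 + z
  t = 9 - 0
  c = 5
  x = 2 + u
  d = 7 * 7
  return x
After constant-fold (8 stmts):
  u = 0
  z = 8
  a = 3 + z
  t = 9
  c = 5
  x = 2 + u
  d = 49
  return x
After copy-propagate (8 stmts):
  u = 0
  z = 8
  a = 3 + 8
  t = 9
  c = 5
  x = 2 + 0
  d = 49
  return x
After constant-fold (8 stmts):
  u = 0
  z = 8
  a = 11
  t = 9
  c = 5
  x = 2
  d = 49
  return x
After dead-code-elim (2 stmts):
  x = 2
  return x
Evaluate:
  u = 0  =>  u = 0
  z = 8  =>  z = 8
  a = 3 + z  =>  a = 11
  t = 9 - 0  =>  t = 9
  c = 5  =>  c = 5
  x = 2 + u  =>  x = 2
  d = 7 * 7  =>  d = 49
  return x = 2

Answer: 2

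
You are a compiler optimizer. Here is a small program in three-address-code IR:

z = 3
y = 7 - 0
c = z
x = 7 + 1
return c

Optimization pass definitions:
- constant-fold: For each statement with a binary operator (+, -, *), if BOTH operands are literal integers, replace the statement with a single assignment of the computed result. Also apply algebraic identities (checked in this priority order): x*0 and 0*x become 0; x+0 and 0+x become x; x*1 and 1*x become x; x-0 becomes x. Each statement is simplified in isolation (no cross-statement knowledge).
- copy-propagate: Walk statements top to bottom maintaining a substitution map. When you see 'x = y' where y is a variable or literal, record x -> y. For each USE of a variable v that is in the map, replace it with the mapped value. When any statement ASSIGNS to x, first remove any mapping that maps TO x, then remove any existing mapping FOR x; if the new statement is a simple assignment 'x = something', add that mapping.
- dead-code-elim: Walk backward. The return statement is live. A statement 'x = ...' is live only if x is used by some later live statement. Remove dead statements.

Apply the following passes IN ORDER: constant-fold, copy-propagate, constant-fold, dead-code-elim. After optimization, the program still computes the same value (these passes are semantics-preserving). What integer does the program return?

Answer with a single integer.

Initial IR:
  z = 3
  y = 7 - 0
  c = z
  x = 7 + 1
  return c
After constant-fold (5 stmts):
  z = 3
  y = 7
  c = z
  x = 8
  return c
After copy-propagate (5 stmts):
  z = 3
  y = 7
  c = 3
  x = 8
  return 3
After constant-fold (5 stmts):
  z = 3
  y = 7
  c = 3
  x = 8
  return 3
After dead-code-elim (1 stmts):
  return 3
Evaluate:
  z = 3  =>  z = 3
  y = 7 - 0  =>  y = 7
  c = z  =>  c = 3
  x = 7 + 1  =>  x = 8
  return c = 3

Answer: 3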